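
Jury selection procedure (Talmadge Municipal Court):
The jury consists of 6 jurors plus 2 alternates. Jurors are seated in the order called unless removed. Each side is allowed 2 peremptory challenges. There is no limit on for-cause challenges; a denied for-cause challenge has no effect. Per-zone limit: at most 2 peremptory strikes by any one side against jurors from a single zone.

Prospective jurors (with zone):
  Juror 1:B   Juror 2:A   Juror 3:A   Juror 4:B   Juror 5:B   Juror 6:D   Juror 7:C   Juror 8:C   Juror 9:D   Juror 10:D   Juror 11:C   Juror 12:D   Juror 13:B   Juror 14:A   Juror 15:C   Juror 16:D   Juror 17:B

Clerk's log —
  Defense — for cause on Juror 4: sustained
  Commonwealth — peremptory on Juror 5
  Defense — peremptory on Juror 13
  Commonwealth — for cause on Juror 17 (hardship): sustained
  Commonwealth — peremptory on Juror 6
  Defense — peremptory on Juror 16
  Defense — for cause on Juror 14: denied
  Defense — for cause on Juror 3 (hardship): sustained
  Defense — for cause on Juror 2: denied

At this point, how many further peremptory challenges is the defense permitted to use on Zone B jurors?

Defense peremptories so far: #13, #16 — 2 of 2 used, 0 left overall.
Against Zone B: #13 — 1 used; per-zone cap 2 leaves 1.
Binding limit: min(0, 1) = 0.

0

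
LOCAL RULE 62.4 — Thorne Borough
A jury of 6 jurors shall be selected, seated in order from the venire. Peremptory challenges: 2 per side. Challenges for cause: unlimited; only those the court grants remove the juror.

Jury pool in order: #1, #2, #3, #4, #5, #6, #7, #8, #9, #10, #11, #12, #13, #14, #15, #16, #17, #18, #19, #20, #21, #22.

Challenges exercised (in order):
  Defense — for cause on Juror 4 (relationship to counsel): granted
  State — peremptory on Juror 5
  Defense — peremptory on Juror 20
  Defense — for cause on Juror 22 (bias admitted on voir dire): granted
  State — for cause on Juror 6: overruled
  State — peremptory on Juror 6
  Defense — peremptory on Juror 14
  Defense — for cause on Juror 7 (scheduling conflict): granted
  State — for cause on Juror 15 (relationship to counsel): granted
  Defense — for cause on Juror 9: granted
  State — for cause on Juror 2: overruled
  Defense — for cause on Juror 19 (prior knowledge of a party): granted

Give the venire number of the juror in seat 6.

Removed: #4, #5, #6, #7, #9, #14, #15, #19, #20, #22. (#2 stays — for-cause denied.)
Seating in order: seats 1–6 → #1, #2, #3, #8, #10, #11.
So seat 6 is #11.

11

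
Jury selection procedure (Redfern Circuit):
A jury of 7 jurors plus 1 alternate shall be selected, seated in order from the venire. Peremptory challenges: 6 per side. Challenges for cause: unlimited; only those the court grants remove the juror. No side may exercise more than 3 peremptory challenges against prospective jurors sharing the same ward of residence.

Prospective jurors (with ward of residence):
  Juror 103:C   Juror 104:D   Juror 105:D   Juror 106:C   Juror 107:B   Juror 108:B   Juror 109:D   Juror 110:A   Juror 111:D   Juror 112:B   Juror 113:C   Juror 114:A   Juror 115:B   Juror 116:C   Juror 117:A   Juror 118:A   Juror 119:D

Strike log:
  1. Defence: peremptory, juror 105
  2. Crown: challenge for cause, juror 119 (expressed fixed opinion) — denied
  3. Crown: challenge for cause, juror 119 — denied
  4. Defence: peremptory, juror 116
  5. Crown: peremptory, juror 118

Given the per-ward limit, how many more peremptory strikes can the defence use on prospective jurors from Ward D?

2

Defence peremptories so far: #105, #116 — 2 of 6 used, 4 left overall.
Against Ward D: #105 — 1 used; per-ward cap 3 leaves 2.
Binding limit: min(4, 2) = 2.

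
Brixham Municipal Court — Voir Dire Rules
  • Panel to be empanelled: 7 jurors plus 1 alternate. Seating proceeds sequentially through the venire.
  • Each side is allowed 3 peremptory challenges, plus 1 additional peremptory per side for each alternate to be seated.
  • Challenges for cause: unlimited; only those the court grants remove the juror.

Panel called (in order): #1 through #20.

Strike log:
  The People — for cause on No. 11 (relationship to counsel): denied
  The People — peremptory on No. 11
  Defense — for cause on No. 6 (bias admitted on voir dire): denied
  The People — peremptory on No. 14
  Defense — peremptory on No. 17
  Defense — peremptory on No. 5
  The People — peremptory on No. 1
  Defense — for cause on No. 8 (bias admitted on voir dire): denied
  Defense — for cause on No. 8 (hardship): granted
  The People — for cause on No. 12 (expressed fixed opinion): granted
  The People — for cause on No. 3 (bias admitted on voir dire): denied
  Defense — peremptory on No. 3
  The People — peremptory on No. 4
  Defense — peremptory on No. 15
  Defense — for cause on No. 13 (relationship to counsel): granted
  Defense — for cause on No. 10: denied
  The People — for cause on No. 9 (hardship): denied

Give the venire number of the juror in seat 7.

18

Removed: #1, #3, #4, #5, #8, #11, #12, #13, #14, #15, #17. (#6, #9, #10 stay — for-cause denied.)
Seating in order: seats 1–7 → #2, #6, #7, #9, #10, #16, #18; alternates → #19.
So seat 7 is #18.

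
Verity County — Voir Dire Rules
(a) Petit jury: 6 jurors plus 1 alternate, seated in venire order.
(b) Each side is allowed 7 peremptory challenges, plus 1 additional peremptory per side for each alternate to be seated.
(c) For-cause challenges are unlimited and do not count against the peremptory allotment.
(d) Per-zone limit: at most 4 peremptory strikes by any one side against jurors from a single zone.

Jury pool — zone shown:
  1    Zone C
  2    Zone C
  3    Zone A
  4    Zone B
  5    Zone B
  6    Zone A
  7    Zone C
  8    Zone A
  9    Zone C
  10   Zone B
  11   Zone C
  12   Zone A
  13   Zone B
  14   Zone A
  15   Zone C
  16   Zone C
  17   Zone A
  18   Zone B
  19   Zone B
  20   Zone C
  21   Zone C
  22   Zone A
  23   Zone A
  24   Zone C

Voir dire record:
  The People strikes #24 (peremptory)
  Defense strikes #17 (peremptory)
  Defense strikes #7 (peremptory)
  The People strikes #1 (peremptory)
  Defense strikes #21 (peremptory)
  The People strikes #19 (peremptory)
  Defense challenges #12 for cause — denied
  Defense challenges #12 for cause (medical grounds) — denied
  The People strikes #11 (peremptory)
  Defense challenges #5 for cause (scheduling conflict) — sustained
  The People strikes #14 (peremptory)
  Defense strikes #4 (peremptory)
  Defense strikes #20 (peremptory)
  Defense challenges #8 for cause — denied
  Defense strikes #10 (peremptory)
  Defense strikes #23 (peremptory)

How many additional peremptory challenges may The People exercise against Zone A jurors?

3

The People peremptories so far: #24, #1, #19, #11, #14 — 5 of 8 used, 3 left overall.
Against Zone A: #14 — 1 used; per-zone cap 4 leaves 3.
Binding limit: min(3, 3) = 3.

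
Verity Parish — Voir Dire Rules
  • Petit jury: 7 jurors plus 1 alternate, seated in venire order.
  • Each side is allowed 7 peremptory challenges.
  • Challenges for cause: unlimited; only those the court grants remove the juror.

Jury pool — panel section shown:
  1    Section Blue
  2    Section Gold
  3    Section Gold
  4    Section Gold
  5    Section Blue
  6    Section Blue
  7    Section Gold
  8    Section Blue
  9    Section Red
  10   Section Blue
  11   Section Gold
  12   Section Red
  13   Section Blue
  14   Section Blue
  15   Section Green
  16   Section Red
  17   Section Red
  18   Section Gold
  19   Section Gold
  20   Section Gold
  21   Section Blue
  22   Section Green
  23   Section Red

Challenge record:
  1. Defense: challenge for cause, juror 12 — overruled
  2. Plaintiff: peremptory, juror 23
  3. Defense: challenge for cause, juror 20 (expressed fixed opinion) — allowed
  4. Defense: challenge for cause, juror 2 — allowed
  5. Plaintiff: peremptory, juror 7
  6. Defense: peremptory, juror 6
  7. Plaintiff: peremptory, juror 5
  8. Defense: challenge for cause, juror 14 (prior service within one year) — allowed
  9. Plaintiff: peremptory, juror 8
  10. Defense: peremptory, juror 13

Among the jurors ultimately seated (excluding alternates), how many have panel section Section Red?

2

Removed: #2, #5, #6, #7, #8, #13, #14, #20, #23.
Seated jurors 1–7: #1, #3, #4, #9, #10, #11, #12 (alternates #15 not counted).
Of those, in Section Red: #9, #12 → 2.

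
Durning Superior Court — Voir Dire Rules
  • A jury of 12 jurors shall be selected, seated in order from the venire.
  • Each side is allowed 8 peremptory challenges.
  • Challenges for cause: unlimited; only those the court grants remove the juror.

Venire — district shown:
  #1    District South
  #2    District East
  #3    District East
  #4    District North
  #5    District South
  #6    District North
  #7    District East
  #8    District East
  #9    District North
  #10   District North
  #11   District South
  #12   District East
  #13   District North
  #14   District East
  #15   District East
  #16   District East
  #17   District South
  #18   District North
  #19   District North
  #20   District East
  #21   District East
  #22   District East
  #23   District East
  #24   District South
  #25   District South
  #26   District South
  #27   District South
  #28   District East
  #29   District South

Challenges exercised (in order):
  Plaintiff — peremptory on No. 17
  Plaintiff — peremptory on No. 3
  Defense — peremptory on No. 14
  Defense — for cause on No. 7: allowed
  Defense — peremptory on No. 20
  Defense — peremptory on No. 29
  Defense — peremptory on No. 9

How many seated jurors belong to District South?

Removed: #3, #7, #9, #14, #17, #20, #29.
Seated jurors 1–12: #1, #2, #4, #5, #6, #8, #10, #11, #12, #13, #15, #16.
Of those, in District South: #1, #5, #11 → 3.

3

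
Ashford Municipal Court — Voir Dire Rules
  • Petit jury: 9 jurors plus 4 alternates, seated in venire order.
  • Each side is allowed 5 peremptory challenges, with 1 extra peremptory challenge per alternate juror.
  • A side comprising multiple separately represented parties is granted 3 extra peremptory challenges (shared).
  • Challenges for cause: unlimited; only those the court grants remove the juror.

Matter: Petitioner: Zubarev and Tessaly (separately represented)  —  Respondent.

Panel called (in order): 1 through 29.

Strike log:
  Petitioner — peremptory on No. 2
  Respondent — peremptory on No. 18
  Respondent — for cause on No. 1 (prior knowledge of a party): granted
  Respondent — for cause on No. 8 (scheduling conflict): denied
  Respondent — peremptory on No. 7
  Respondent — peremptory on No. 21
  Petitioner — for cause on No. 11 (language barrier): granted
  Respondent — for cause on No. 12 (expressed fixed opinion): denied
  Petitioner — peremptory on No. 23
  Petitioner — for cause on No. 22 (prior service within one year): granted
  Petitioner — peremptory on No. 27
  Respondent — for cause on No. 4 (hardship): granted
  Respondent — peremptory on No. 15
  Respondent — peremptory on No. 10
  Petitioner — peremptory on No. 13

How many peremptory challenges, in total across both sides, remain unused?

12

Petitioner allotment: 5 base + 1 × 4 alternates + 3 multi-party = 12. Respondent allotment: 5 base + 1 × 4 alternates = 9.
Petitioner peremptories used: #2, #23, #27, #13 — 4 (for-cause on #11, #22 don't count).
Respondent peremptories used: #18, #7, #21, #15, #10 — 5 (for-cause on #1, #8, #12, #4 don't count).
Remaining: (12 − 4) + (9 − 5) = 12.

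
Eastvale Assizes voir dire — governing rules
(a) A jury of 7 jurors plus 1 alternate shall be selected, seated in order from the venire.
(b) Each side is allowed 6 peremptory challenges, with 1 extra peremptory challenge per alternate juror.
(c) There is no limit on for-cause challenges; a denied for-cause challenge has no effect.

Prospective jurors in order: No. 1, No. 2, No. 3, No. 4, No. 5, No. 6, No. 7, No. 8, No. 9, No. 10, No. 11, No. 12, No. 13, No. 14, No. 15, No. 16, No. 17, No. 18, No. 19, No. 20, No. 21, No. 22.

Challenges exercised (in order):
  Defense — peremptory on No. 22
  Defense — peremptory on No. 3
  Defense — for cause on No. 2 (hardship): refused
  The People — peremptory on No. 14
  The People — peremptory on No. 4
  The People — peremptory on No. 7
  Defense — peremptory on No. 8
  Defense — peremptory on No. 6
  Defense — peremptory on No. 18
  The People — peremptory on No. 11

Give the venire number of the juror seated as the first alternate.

15

Removed: #3, #4, #6, #7, #8, #11, #14, #18, #22. (#2 stays — for-cause denied.)
Seating in order: seats 1–7 → #1, #2, #5, #9, #10, #12, #13; alternates → #15.
So alternate 1 is #15.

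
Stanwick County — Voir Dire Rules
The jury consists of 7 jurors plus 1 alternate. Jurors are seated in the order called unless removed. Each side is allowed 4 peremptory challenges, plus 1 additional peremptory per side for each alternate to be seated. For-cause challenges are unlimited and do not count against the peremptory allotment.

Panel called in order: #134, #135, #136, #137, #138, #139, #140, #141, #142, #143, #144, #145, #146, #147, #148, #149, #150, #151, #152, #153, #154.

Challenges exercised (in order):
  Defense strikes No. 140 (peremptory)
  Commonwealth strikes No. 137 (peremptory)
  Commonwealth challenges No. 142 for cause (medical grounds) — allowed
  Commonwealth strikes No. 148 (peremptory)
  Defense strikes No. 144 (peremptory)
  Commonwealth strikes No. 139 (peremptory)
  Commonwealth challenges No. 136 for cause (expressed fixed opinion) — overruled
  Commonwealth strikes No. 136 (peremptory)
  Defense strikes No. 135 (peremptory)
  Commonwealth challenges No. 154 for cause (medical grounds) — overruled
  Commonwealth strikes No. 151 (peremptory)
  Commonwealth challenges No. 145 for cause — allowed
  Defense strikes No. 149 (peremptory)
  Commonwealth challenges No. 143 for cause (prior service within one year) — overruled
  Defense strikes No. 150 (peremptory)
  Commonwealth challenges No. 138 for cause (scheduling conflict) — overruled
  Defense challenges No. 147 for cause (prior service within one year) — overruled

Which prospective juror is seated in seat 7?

152

Removed: #135, #136, #137, #139, #140, #142, #144, #145, #148, #149, #150, #151. (#138, #143, #147, #154 stay — for-cause denied.)
Filling seats in venire order through position 7: #134, #138, #141, #143, #146, #147, #152.
So seat 7 is #152.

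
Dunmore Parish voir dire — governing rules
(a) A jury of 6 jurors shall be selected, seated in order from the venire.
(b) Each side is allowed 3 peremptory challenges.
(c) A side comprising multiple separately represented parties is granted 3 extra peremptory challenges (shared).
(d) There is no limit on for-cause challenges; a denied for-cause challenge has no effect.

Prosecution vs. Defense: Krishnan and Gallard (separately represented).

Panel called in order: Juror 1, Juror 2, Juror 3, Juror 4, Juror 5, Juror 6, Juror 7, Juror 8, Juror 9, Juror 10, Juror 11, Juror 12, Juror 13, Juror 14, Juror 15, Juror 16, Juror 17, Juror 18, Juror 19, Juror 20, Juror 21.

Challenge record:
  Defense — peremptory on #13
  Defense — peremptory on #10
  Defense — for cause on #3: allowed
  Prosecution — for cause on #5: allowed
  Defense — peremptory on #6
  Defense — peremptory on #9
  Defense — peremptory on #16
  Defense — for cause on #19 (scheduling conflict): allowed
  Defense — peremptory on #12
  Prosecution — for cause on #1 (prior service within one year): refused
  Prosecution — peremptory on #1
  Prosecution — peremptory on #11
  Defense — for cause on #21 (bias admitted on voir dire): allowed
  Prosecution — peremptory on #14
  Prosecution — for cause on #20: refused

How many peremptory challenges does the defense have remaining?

Defense allotment: 3 base + 3 multi-party = 6.
Defense peremptories used: #13, #10, #6, #9, #16, #12 — 6 (for-cause on #3, #19, #21 don't count).
Remaining: 6 − 6 = 0.

0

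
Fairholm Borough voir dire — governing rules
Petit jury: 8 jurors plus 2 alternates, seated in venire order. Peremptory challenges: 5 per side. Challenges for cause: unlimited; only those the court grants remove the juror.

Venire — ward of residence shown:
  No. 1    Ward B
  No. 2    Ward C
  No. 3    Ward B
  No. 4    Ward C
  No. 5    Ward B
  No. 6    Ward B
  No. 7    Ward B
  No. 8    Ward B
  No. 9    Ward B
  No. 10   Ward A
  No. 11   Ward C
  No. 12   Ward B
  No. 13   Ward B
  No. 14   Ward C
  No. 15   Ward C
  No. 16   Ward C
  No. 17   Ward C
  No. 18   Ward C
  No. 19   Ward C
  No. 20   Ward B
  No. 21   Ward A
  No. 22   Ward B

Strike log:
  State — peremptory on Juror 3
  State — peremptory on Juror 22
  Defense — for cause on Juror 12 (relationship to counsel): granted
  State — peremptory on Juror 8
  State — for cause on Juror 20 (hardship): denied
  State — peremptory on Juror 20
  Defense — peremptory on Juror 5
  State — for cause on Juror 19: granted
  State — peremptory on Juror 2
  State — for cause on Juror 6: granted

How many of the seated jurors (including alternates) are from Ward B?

4

Removed: #2, #3, #5, #6, #8, #12, #19, #20, #22.
Seated (10 incl. alternates): #1, #4, #7, #9, #10, #11, #13, #14, #15, #16.
Of those, in Ward B: #1, #7, #9, #13 → 4.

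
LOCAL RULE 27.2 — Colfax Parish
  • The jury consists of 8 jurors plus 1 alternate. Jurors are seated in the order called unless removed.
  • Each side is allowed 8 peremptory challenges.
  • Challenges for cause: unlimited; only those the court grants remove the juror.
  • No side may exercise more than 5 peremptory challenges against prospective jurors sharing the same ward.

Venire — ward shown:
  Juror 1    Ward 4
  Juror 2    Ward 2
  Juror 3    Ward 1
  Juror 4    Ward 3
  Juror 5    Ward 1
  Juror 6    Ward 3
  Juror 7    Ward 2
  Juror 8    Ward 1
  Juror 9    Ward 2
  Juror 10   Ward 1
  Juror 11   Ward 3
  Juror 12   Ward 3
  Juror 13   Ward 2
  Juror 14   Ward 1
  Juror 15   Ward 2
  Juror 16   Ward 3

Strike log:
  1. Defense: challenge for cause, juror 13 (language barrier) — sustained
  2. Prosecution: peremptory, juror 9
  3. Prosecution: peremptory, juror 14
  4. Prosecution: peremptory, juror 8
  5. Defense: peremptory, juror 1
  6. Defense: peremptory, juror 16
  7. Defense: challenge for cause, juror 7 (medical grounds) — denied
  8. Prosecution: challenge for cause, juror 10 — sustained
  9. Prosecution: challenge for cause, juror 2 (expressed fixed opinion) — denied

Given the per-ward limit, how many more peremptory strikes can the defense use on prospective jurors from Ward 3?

Defense peremptories so far: #1, #16 — 2 of 8 used, 6 left overall.
Against Ward 3: #16 — 1 used; per-ward cap 5 leaves 4.
Binding limit: min(6, 4) = 4.

4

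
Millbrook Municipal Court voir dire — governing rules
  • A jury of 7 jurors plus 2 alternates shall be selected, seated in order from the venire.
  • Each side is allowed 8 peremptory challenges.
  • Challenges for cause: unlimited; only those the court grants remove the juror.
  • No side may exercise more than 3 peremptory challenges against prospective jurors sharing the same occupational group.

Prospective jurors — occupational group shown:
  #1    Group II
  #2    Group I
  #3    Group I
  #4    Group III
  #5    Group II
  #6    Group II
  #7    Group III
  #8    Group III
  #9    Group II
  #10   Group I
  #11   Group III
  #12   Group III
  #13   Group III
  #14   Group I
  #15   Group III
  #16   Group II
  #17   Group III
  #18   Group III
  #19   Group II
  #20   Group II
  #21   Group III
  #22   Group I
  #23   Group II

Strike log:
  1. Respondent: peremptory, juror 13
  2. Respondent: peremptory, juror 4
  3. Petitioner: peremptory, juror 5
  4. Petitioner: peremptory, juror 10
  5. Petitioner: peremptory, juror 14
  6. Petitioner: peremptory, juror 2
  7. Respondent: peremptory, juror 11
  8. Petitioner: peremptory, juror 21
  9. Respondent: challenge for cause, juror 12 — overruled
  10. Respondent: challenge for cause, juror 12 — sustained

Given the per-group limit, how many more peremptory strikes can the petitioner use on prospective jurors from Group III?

2

Petitioner peremptories so far: #5, #10, #14, #2, #21 — 5 of 8 used, 3 left overall.
Against Group III: #21 — 1 used; per-group cap 3 leaves 2.
Binding limit: min(3, 2) = 2.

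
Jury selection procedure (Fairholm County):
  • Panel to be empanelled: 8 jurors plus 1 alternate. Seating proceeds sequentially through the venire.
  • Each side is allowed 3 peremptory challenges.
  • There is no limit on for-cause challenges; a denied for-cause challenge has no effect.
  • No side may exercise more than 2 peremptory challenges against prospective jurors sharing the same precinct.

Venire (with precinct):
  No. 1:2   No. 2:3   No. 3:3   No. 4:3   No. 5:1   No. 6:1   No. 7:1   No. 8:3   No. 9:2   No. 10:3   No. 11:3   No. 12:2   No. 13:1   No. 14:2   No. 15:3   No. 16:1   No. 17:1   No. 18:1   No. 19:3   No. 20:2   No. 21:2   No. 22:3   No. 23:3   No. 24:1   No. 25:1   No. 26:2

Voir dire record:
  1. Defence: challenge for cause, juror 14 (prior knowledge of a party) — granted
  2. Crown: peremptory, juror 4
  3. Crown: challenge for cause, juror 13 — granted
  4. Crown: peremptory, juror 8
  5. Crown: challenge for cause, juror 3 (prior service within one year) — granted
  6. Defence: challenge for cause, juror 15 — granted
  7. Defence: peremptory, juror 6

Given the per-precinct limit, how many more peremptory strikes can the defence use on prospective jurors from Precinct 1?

1

Defence peremptories so far: #6 — 1 of 3 used, 2 left overall.
Against Precinct 1: #6 — 1 used; per-precinct cap 2 leaves 1.
Binding limit: min(2, 1) = 1.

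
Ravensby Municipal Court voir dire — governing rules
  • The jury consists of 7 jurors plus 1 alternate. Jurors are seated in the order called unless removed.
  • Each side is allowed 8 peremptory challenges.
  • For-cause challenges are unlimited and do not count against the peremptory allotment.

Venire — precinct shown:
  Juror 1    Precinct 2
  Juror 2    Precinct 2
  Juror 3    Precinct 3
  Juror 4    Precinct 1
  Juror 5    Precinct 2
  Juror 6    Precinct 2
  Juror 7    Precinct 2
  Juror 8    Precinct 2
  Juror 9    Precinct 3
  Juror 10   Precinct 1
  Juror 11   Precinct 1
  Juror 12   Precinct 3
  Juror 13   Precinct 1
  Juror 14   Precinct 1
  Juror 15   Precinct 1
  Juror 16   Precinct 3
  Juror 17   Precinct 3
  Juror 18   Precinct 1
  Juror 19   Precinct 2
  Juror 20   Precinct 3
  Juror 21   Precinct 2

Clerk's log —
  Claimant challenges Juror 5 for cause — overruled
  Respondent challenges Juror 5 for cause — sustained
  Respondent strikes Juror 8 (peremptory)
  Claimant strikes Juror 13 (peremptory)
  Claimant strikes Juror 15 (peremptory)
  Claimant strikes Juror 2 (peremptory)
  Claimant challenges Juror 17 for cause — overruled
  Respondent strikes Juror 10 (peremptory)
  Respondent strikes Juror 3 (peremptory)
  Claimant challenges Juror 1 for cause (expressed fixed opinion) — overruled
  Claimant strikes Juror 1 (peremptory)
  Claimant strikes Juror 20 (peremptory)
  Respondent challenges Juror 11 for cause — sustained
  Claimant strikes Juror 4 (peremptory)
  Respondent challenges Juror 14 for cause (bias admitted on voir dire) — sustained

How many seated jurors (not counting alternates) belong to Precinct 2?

Removed: #1, #2, #3, #4, #5, #8, #10, #11, #13, #14, #15, #20.
Seated jurors 1–7: #6, #7, #9, #12, #16, #17, #18 (alternates #19 not counted).
Of those, in Precinct 2: #6, #7 → 2.

2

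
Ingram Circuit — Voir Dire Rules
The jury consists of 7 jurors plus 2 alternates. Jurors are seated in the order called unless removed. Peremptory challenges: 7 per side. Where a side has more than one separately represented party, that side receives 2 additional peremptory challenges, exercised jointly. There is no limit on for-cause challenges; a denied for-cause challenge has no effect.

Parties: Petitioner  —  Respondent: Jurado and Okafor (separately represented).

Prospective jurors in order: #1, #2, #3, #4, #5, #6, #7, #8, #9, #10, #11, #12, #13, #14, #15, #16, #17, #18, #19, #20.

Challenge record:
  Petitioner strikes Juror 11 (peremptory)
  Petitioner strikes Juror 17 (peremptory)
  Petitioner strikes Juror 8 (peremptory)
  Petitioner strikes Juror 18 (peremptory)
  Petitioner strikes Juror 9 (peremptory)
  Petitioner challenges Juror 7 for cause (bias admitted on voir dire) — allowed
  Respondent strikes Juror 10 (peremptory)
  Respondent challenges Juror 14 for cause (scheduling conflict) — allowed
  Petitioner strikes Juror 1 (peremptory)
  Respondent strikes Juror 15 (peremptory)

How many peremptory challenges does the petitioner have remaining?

1

Petitioner allotment: 7.
Petitioner peremptories used: #11, #17, #8, #18, #9, #1 — 6 (the for-cause on #7 doesn't count).
Remaining: 7 − 6 = 1.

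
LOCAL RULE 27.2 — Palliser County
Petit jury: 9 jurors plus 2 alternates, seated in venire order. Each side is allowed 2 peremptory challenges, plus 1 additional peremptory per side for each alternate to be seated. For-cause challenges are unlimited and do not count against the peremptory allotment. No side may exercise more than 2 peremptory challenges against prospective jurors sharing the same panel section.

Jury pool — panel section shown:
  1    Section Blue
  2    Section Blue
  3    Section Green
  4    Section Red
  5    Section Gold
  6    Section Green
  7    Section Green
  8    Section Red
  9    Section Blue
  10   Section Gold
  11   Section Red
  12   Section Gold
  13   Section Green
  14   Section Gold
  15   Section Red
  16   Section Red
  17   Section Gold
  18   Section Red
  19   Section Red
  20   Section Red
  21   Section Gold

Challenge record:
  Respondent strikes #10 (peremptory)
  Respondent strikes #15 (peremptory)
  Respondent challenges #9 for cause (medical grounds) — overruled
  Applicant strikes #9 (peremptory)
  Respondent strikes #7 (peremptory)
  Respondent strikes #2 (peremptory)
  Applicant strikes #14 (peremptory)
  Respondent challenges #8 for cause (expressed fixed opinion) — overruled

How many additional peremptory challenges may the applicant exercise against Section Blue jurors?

Applicant peremptories so far: #9, #14 — 2 of 4 used, 2 left overall.
Against Section Blue: #9 — 1 used; per-section cap 2 leaves 1.
Binding limit: min(2, 1) = 1.

1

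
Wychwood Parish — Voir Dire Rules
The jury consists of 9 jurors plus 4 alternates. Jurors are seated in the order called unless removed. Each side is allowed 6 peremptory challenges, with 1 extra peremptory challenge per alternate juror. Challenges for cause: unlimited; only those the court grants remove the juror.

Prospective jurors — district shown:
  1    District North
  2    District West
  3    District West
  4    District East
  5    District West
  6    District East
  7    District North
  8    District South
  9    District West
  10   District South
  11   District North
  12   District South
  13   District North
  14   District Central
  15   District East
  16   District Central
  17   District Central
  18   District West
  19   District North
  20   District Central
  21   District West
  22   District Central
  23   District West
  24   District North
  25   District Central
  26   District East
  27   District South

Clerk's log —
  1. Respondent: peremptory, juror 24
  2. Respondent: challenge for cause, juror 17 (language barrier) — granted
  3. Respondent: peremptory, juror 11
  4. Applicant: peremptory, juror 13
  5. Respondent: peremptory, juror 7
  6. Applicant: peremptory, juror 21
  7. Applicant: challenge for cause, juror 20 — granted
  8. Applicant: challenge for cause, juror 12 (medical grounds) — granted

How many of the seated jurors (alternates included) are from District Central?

2

Removed: #7, #11, #12, #13, #17, #20, #21, #24.
Seated (13 incl. alternates): #1, #2, #3, #4, #5, #6, #8, #9, #10, #14, #15, #16, #18.
Of those, in District Central: #14, #16 → 2.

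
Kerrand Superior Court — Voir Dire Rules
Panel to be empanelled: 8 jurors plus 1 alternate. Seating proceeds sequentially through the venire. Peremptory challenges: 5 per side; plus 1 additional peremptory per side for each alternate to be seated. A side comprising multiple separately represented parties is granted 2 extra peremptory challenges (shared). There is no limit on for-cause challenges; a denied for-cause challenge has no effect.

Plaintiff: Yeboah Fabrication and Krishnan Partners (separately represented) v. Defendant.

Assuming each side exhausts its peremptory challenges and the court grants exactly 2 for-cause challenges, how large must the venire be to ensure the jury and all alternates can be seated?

25

Seats to fill: 8 + 1 alternates = 9.
Peremptories — Plaintiff: 5 + 1×1 + 2 = 8; Defendant: 5 + 1×1 = 6; total 14.
For-cause removals: 2.
Minimum venire: 9 + 14 + 2 = 25.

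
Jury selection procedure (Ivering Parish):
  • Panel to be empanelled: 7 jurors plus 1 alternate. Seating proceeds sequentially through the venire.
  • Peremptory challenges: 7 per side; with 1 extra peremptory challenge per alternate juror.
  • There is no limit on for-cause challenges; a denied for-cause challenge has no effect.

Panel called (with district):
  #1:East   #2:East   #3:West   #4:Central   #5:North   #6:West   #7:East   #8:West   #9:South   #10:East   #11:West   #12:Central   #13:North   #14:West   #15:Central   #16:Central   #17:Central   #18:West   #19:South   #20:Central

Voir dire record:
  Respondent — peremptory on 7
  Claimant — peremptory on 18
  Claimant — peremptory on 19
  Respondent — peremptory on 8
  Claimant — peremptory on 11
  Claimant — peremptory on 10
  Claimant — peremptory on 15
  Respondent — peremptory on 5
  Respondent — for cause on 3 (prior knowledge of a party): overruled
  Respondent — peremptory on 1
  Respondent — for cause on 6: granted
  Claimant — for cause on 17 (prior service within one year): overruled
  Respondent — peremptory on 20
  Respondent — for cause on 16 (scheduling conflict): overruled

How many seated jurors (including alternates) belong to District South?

Removed: #1, #5, #6, #7, #8, #10, #11, #15, #18, #19, #20.
Seated (8 incl. alternates): #2, #3, #4, #9, #12, #13, #14, #16.
Of those, in District South: #9 → 1.

1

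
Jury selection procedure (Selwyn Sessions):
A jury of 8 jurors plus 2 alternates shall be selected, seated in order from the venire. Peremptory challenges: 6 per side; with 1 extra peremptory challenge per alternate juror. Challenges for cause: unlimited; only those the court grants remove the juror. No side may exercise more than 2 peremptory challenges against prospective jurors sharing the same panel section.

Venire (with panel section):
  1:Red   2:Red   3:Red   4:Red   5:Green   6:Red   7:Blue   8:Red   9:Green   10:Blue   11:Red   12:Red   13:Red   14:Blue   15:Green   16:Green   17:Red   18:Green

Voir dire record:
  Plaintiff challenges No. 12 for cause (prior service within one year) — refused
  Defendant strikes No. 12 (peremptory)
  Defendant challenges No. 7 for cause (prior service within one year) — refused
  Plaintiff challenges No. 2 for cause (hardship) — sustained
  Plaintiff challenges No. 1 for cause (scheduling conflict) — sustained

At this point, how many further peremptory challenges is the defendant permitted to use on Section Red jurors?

Defendant peremptories so far: #12 — 1 of 8 used, 7 left overall.
Against Section Red: #12 — 1 used; per-section cap 2 leaves 1.
Binding limit: min(7, 1) = 1.

1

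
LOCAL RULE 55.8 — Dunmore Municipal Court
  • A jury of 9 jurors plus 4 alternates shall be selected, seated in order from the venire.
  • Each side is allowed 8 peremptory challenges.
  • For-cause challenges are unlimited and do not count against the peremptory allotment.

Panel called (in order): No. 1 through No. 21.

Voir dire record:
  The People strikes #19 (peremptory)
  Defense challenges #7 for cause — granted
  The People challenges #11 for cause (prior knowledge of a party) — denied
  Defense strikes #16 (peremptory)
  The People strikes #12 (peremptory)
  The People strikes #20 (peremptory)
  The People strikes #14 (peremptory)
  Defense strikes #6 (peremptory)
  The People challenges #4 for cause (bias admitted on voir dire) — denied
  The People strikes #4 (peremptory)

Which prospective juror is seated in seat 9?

13

Removed: #4, #6, #7, #12, #14, #16, #19, #20. (#11 stays — for-cause denied.)
Seating in order: seats 1–9 → #1, #2, #3, #5, #8, #9, #10, #11, #13; alternates → #15, #17, #18, #21.
So seat 9 is #13.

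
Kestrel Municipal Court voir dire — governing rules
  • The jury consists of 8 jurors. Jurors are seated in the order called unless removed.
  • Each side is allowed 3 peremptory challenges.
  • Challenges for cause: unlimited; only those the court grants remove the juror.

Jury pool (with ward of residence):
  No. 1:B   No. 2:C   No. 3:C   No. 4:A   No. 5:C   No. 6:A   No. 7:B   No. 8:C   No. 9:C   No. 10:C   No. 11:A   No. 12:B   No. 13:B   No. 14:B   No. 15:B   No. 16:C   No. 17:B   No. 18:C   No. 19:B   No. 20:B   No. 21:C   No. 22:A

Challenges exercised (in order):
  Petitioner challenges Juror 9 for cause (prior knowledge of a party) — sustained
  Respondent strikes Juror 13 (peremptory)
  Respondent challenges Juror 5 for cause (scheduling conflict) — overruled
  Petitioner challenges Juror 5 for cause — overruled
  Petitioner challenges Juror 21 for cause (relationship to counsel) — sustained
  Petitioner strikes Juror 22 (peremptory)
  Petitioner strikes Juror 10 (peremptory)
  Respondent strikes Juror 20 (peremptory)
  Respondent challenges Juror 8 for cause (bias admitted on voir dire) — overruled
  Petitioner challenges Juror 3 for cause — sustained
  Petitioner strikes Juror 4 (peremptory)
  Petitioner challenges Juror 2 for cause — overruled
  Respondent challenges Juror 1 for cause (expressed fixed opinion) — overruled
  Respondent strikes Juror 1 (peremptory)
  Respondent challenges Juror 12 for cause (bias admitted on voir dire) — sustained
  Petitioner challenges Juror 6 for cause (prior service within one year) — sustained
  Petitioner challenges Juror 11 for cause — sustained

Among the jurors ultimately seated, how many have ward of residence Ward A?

Removed: #1, #3, #4, #6, #9, #10, #11, #12, #13, #20, #21, #22.
Seated jurors 1–8: #2, #5, #7, #8, #14, #15, #16, #17.
None of those are in Ward A → 0.

0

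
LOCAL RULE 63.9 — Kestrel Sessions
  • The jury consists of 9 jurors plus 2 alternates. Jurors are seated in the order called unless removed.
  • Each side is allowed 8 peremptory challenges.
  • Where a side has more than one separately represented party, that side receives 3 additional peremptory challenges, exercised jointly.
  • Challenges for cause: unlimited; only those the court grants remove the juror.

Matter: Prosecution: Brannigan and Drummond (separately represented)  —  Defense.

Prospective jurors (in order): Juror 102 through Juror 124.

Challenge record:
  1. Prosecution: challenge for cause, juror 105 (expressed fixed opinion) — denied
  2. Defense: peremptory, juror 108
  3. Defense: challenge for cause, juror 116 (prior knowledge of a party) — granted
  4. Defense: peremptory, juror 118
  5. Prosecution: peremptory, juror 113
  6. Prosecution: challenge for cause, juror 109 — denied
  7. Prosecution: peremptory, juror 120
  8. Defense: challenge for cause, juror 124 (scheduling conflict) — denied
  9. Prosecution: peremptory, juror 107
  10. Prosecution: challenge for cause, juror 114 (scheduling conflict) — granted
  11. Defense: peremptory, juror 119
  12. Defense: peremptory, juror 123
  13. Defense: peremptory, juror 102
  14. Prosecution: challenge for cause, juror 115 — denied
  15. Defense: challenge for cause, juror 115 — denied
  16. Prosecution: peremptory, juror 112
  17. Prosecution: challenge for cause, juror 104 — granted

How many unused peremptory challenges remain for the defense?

Defense allotment: 8.
Defense peremptories used: #108, #118, #119, #123, #102 — 5 (for-cause on #116, #124, #115 don't count).
Remaining: 8 − 5 = 3.

3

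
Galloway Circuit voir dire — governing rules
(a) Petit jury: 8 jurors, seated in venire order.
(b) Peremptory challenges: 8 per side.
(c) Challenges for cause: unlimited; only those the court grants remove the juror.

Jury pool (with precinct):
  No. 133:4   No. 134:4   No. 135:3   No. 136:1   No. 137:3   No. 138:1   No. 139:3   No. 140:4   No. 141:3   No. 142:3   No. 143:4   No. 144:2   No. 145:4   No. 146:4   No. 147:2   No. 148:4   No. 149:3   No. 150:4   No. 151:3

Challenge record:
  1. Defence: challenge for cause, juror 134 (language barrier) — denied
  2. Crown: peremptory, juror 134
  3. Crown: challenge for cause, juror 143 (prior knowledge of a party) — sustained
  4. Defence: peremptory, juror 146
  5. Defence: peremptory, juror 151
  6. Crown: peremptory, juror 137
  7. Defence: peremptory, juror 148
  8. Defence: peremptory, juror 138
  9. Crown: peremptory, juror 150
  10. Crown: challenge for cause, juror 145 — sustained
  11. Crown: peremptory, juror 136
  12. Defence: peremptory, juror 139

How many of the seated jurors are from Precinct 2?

Removed: #134, #136, #137, #138, #139, #143, #145, #146, #148, #150, #151.
Seated jurors 1–8: #133, #135, #140, #141, #142, #144, #147, #149.
Of those, in Precinct 2: #144, #147 → 2.

2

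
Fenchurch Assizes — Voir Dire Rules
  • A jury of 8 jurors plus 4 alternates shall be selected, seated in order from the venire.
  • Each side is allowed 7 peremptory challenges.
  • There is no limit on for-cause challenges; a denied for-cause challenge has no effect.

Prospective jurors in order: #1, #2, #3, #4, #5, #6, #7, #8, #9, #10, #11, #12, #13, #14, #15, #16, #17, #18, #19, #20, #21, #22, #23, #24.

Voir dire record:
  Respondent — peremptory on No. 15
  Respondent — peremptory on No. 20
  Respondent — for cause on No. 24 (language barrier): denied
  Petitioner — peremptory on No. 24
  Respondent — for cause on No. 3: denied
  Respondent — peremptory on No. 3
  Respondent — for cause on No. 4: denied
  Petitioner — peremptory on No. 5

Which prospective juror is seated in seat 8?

Removed: #3, #5, #15, #20, #24. (#4 stays — for-cause denied.)
Seating in order: seats 1–8 → #1, #2, #4, #6, #7, #8, #9, #10; alternates → #11, #12, #13, #14.
So seat 8 is #10.

10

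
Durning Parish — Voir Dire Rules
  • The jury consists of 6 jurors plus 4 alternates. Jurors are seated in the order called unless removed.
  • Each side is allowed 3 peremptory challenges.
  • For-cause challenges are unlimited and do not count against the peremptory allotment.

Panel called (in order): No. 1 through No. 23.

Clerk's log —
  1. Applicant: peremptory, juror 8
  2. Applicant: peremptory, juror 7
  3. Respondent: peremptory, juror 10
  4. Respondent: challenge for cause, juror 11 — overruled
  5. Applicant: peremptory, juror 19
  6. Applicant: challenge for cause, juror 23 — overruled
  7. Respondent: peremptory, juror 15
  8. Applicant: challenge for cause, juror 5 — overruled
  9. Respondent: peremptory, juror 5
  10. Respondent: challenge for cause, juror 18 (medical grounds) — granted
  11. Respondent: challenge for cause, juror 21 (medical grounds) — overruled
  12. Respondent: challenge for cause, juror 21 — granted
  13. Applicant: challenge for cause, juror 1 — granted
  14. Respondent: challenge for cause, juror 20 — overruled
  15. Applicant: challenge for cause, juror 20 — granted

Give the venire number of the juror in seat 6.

11

Removed: #1, #5, #7, #8, #10, #15, #18, #19, #20, #21. (#11, #23 stay — for-cause denied.)
Seating in order: seats 1–6 → #2, #3, #4, #6, #9, #11; alternates → #12, #13, #14, #16.
So seat 6 is #11.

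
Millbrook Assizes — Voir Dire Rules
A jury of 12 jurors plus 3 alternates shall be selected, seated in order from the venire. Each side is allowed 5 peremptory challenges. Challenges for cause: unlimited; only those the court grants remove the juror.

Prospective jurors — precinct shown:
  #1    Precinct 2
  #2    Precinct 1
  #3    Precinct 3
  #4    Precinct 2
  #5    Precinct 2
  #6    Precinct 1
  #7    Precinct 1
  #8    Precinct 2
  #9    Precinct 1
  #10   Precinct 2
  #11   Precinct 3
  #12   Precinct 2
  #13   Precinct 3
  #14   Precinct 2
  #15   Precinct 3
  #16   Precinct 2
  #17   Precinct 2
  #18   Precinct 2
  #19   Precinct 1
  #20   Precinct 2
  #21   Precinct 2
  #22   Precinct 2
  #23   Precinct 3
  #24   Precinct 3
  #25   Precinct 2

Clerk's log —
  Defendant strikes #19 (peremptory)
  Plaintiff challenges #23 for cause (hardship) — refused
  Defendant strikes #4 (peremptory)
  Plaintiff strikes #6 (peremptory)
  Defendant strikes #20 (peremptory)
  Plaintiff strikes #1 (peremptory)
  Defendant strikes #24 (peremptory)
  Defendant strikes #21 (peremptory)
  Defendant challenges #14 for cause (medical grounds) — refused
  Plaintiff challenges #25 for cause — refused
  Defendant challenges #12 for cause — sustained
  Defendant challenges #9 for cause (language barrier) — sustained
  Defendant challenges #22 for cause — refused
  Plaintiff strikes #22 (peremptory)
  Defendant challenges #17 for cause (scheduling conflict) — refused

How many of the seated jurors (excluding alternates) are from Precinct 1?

Removed: #1, #4, #6, #9, #12, #19, #20, #21, #22, #24.
Seated jurors 1–12: #2, #3, #5, #7, #8, #10, #11, #13, #14, #15, #16, #17 (alternates #18, #23, #25 not counted).
Of those, in Precinct 1: #2, #7 → 2.

2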